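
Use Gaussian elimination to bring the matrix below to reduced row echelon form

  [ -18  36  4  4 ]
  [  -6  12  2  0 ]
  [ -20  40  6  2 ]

[[1, -2, 0, 0], [0, 0, 1, 0], [0, 0, 0, 1]]

Multiply R1 by -1/18.
  [   1  -2  -2/9  -2/9 ]
  [  -6  12     2     0 ]
  [ -20  40     6     2 ]
Add 6 times R1 to R2.
  [   1  -2  -2/9  -2/9 ]
  [   0   0   2/3  -4/3 ]
  [ -20  40     6     2 ]
Add 20 times R1 to R3.
  [ 1  -2  -2/9   -2/9 ]
  [ 0   0   2/3   -4/3 ]
  [ 0   0  14/9  -22/9 ]
Multiply R2 by 3/2.
  [ 1  -2  -2/9   -2/9 ]
  [ 0   0     1     -2 ]
  [ 0   0  14/9  -22/9 ]
Subtract 14/9 times R2 from R3.
  [ 1  -2  -2/9  -2/9 ]
  [ 0   0     1    -2 ]
  [ 0   0     0   2/3 ]
Multiply R3 by 3/2.
  [ 1  -2  -2/9  -2/9 ]
  [ 0   0     1    -2 ]
  [ 0   0     0     1 ]
Add 2 times R3 to R2.
  [ 1  -2  -2/9  -2/9 ]
  [ 0   0     1     0 ]
  [ 0   0     0     1 ]
Add 2/9 times R3 to R1.
  [ 1  -2  -2/9  0 ]
  [ 0   0     1  0 ]
  [ 0   0     0  1 ]
Add 2/9 times R2 to R1.
  [ 1  -2  0  0 ]
  [ 0   0  1  0 ]
  [ 0   0  0  1 ]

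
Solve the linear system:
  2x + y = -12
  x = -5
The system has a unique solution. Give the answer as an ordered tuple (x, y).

(-5, -2)

Form the augmented matrix and row-reduce:
  [ 2  1  |  -12 ]
  [ 1  0  |   -5 ]
R1 := 1/2·R1
  [ 1  1/2  |  -6 ]
  [ 1    0  |  -5 ]
R2 := R2 − R1
  [ 1   1/2  |  -6 ]
  [ 0  -1/2  |   1 ]
R2 := -2·R2
  [ 1  1/2  |  -6 ]
  [ 0    1  |  -2 ]
R1 := R1 − 1/2·R2
  [ 1  0  |  -5 ]
  [ 0  1  |  -2 ]
Reading off the last column: x = -5, y = -2.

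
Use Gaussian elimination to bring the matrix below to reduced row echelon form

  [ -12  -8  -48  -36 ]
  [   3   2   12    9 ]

R1 := -1/12·R1
  [ 1  2/3   4  3 ]
  [ 3    2  12  9 ]
R2 := R2 − 3·R1
  [ 1  2/3  4  3 ]
  [ 0    0  0  0 ]

[[1, 2/3, 4, 3], [0, 0, 0, 0]]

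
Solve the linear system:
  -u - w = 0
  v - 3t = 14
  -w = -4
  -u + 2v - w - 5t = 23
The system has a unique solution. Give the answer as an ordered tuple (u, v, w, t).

(-4, -1, 4, -5)

Form the augmented matrix and row-reduce:
  [ -1  0  -1   0  |   0 ]
  [  0  1   0  -3  |  14 ]
  [  0  0  -1   0  |  -4 ]
  [ -1  2  -1  -5  |  23 ]
r1 → -1·r1
r4 → r4 + r1
r4 → r4 − 2·r2
r3 → -1·r3
r2 → r2 + 3·r4
r1 → r1 − r3
Reading off the last column: u = -4, v = -1, w = 4, t = -5.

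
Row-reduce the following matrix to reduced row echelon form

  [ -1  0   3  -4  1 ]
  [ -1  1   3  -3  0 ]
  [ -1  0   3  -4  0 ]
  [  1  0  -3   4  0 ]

R1 -> -1·R1
R2 -> R2 + R1
R3 -> R3 + R1
R4 -> R4 − R1
R3 -> -1·R3
R4 -> R4 − R3
R2 -> R2 + R3
R1 -> R1 + R3

[[1, 0, -3, 4, 0], [0, 1, 0, 1, 0], [0, 0, 0, 0, 1], [0, 0, 0, 0, 0]]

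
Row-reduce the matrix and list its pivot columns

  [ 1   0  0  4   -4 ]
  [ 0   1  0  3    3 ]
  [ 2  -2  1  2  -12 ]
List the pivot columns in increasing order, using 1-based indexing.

R3 -> R3 − 2·R1
R3 -> R3 + 2·R2
Pivot columns are the columns containing a leading 1.

1, 2, 3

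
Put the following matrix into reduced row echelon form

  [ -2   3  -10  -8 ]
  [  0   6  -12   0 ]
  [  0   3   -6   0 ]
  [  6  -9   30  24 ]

[[1, 0, 2, 4], [0, 1, -2, 0], [0, 0, 0, 0], [0, 0, 0, 0]]

R1 ← -1/2·R1
  [ 1  -3/2    5   4 ]
  [ 0     6  -12   0 ]
  [ 0     3   -6   0 ]
  [ 6    -9   30  24 ]
R4 ← R4 − 6·R1
  [ 1  -3/2    5  4 ]
  [ 0     6  -12  0 ]
  [ 0     3   -6  0 ]
  [ 0     0    0  0 ]
R2 ← 1/6·R2
  [ 1  -3/2   5  4 ]
  [ 0     1  -2  0 ]
  [ 0     3  -6  0 ]
  [ 0     0   0  0 ]
R3 ← R3 − 3·R2
  [ 1  -3/2   5  4 ]
  [ 0     1  -2  0 ]
  [ 0     0   0  0 ]
  [ 0     0   0  0 ]
R1 ← R1 + 3/2·R2
  [ 1  0   2  4 ]
  [ 0  1  -2  0 ]
  [ 0  0   0  0 ]
  [ 0  0   0  0 ]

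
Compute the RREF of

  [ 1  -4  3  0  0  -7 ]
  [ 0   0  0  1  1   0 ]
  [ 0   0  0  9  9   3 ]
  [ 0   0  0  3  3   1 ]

[[1, -4, 3, 0, 0, 0], [0, 0, 0, 1, 1, 0], [0, 0, 0, 0, 0, 1], [0, 0, 0, 0, 0, 0]]

r3 -> r3 − 9·r2
  [ 1  -4  3  0  0  -7 ]
  [ 0   0  0  1  1   0 ]
  [ 0   0  0  0  0   3 ]
  [ 0   0  0  3  3   1 ]
r4 -> r4 − 3·r2
  [ 1  -4  3  0  0  -7 ]
  [ 0   0  0  1  1   0 ]
  [ 0   0  0  0  0   3 ]
  [ 0   0  0  0  0   1 ]
r3 -> 1/3·r3
  [ 1  -4  3  0  0  -7 ]
  [ 0   0  0  1  1   0 ]
  [ 0   0  0  0  0   1 ]
  [ 0   0  0  0  0   1 ]
r4 -> r4 − r3
  [ 1  -4  3  0  0  -7 ]
  [ 0   0  0  1  1   0 ]
  [ 0   0  0  0  0   1 ]
  [ 0   0  0  0  0   0 ]
r1 -> r1 + 7·r3
  [ 1  -4  3  0  0  0 ]
  [ 0   0  0  1  1  0 ]
  [ 0   0  0  0  0  1 ]
  [ 0   0  0  0  0  0 ]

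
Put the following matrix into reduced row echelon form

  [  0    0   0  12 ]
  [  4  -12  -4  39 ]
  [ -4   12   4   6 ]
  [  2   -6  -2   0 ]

[[1, -3, -1, 0], [0, 0, 0, 1], [0, 0, 0, 0], [0, 0, 0, 0]]

ρ1 ↔ ρ2
  [  4  -12  -4  39 ]
  [  0    0   0  12 ]
  [ -4   12   4   6 ]
  [  2   -6  -2   0 ]
ρ1 → 1/4·ρ1
  [  1  -3  -1  39/4 ]
  [  0   0   0    12 ]
  [ -4  12   4     6 ]
  [  2  -6  -2     0 ]
ρ3 → ρ3 + 4·ρ1
  [ 1  -3  -1  39/4 ]
  [ 0   0   0    12 ]
  [ 0   0   0    45 ]
  [ 2  -6  -2     0 ]
ρ4 → ρ4 − 2·ρ1
  [ 1  -3  -1   39/4 ]
  [ 0   0   0     12 ]
  [ 0   0   0     45 ]
  [ 0   0   0  -39/2 ]
ρ2 → 1/12·ρ2
  [ 1  -3  -1   39/4 ]
  [ 0   0   0      1 ]
  [ 0   0   0     45 ]
  [ 0   0   0  -39/2 ]
ρ3 → ρ3 − 45·ρ2
  [ 1  -3  -1   39/4 ]
  [ 0   0   0      1 ]
  [ 0   0   0      0 ]
  [ 0   0   0  -39/2 ]
ρ4 → ρ4 + 39/2·ρ2
  [ 1  -3  -1  39/4 ]
  [ 0   0   0     1 ]
  [ 0   0   0     0 ]
  [ 0   0   0     0 ]
ρ1 → ρ1 − 39/4·ρ2
  [ 1  -3  -1  0 ]
  [ 0   0   0  1 ]
  [ 0   0   0  0 ]
  [ 0   0   0  0 ]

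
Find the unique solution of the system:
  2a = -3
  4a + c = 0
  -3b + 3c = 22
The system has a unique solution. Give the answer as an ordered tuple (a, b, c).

(-3/2, -4/3, 6)

Form the augmented matrix and row-reduce:
  [ 2   0  0  |  -3 ]
  [ 4   0  1  |   0 ]
  [ 0  -3  3  |  22 ]
R1 ← 1/2·R1
R2 ← R2 − 4·R1
R2 ↔ R3
R2 ← -1/3·R2
R2 ← R2 + R3
Reading off the last column: a = -3/2, b = -4/3, c = 6.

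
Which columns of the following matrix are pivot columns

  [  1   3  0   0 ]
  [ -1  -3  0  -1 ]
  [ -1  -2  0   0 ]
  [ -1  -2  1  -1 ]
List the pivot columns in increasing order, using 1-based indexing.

ρ2 := ρ2 + ρ1
  [  1   3  0   0 ]
  [  0   0  0  -1 ]
  [ -1  -2  0   0 ]
  [ -1  -2  1  -1 ]
ρ3 := ρ3 + ρ1
  [  1   3  0   0 ]
  [  0   0  0  -1 ]
  [  0   1  0   0 ]
  [ -1  -2  1  -1 ]
ρ4 := ρ4 + ρ1
  [ 1  3  0   0 ]
  [ 0  0  0  -1 ]
  [ 0  1  0   0 ]
  [ 0  1  1  -1 ]
ρ2 <=> ρ3
  [ 1  3  0   0 ]
  [ 0  1  0   0 ]
  [ 0  0  0  -1 ]
  [ 0  1  1  -1 ]
ρ4 := ρ4 − ρ2
  [ 1  3  0   0 ]
  [ 0  1  0   0 ]
  [ 0  0  0  -1 ]
  [ 0  0  1  -1 ]
ρ3 <=> ρ4
  [ 1  3  0   0 ]
  [ 0  1  0   0 ]
  [ 0  0  1  -1 ]
  [ 0  0  0  -1 ]
ρ4 := -1·ρ4
  [ 1  3  0   0 ]
  [ 0  1  0   0 ]
  [ 0  0  1  -1 ]
  [ 0  0  0   1 ]
ρ3 := ρ3 + ρ4
  [ 1  3  0  0 ]
  [ 0  1  0  0 ]
  [ 0  0  1  0 ]
  [ 0  0  0  1 ]
ρ1 := ρ1 − 3·ρ2
  [ 1  0  0  0 ]
  [ 0  1  0  0 ]
  [ 0  0  1  0 ]
  [ 0  0  0  1 ]
Pivot columns are the columns containing a leading 1.

1, 2, 3, 4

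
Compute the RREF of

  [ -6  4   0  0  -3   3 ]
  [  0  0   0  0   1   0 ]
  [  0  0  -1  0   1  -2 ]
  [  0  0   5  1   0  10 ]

[[1, -2/3, 0, 0, 0, -1/2], [0, 0, 1, 0, 0, 2], [0, 0, 0, 1, 0, 0], [0, 0, 0, 0, 1, 0]]

r1 → -1/6·r1
  [ 1  -2/3   0  0  1/2  -1/2 ]
  [ 0     0   0  0    1     0 ]
  [ 0     0  -1  0    1    -2 ]
  [ 0     0   5  1    0    10 ]
r2 <-> r3
  [ 1  -2/3   0  0  1/2  -1/2 ]
  [ 0     0  -1  0    1    -2 ]
  [ 0     0   0  0    1     0 ]
  [ 0     0   5  1    0    10 ]
r2 → -1·r2
  [ 1  -2/3  0  0  1/2  -1/2 ]
  [ 0     0  1  0   -1     2 ]
  [ 0     0  0  0    1     0 ]
  [ 0     0  5  1    0    10 ]
r4 → r4 − 5·r2
  [ 1  -2/3  0  0  1/2  -1/2 ]
  [ 0     0  1  0   -1     2 ]
  [ 0     0  0  0    1     0 ]
  [ 0     0  0  1    5     0 ]
r3 <-> r4
  [ 1  -2/3  0  0  1/2  -1/2 ]
  [ 0     0  1  0   -1     2 ]
  [ 0     0  0  1    5     0 ]
  [ 0     0  0  0    1     0 ]
r3 → r3 − 5·r4
  [ 1  -2/3  0  0  1/2  -1/2 ]
  [ 0     0  1  0   -1     2 ]
  [ 0     0  0  1    0     0 ]
  [ 0     0  0  0    1     0 ]
r2 → r2 + r4
  [ 1  -2/3  0  0  1/2  -1/2 ]
  [ 0     0  1  0    0     2 ]
  [ 0     0  0  1    0     0 ]
  [ 0     0  0  0    1     0 ]
r1 → r1 − 1/2·r4
  [ 1  -2/3  0  0  0  -1/2 ]
  [ 0     0  1  0  0     2 ]
  [ 0     0  0  1  0     0 ]
  [ 0     0  0  0  1     0 ]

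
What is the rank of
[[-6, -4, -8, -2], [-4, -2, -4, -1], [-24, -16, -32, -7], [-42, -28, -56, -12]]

rank = 3

R1 → -1/6·R1
  [   1  2/3  4/3  1/3 ]
  [  -4   -2   -4   -1 ]
  [ -24  -16  -32   -7 ]
  [ -42  -28  -56  -12 ]
R2 → R2 + 4·R1
  [   1  2/3  4/3  1/3 ]
  [   0  2/3  4/3  1/3 ]
  [ -24  -16  -32   -7 ]
  [ -42  -28  -56  -12 ]
R3 → R3 + 24·R1
  [   1  2/3  4/3  1/3 ]
  [   0  2/3  4/3  1/3 ]
  [   0    0    0    1 ]
  [ -42  -28  -56  -12 ]
R4 → R4 + 42·R1
  [ 1  2/3  4/3  1/3 ]
  [ 0  2/3  4/3  1/3 ]
  [ 0    0    0    1 ]
  [ 0    0    0    2 ]
R2 → 3/2·R2
  [ 1  2/3  4/3  1/3 ]
  [ 0    1    2  1/2 ]
  [ 0    0    0    1 ]
  [ 0    0    0    2 ]
R4 → R4 − 2·R3
  [ 1  2/3  4/3  1/3 ]
  [ 0    1    2  1/2 ]
  [ 0    0    0    1 ]
  [ 0    0    0    0 ]
R2 → R2 − 1/2·R3
  [ 1  2/3  4/3  1/3 ]
  [ 0    1    2    0 ]
  [ 0    0    0    1 ]
  [ 0    0    0    0 ]
R1 → R1 − 1/3·R3
  [ 1  2/3  4/3  0 ]
  [ 0    1    2  0 ]
  [ 0    0    0  1 ]
  [ 0    0    0  0 ]
R1 → R1 − 2/3·R2
  [ 1  0  0  0 ]
  [ 0  1  2  0 ]
  [ 0  0  0  1 ]
  [ 0  0  0  0 ]
The reduced form has 3 nonzero rows.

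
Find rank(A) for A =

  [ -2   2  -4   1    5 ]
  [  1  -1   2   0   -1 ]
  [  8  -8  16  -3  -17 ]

r1 ← -1/2·r1
  [ 1  -1   2  -1/2  -5/2 ]
  [ 1  -1   2     0    -1 ]
  [ 8  -8  16    -3   -17 ]
r2 ← r2 − r1
  [ 1  -1   2  -1/2  -5/2 ]
  [ 0   0   0   1/2   3/2 ]
  [ 8  -8  16    -3   -17 ]
r3 ← r3 − 8·r1
  [ 1  -1  2  -1/2  -5/2 ]
  [ 0   0  0   1/2   3/2 ]
  [ 0   0  0     1     3 ]
r2 ← 2·r2
  [ 1  -1  2  -1/2  -5/2 ]
  [ 0   0  0     1     3 ]
  [ 0   0  0     1     3 ]
r3 ← r3 − r2
  [ 1  -1  2  -1/2  -5/2 ]
  [ 0   0  0     1     3 ]
  [ 0   0  0     0     0 ]
r1 ← r1 + 1/2·r2
  [ 1  -1  2  0  -1 ]
  [ 0   0  0  1   3 ]
  [ 0   0  0  0   0 ]
The reduced form has 2 nonzero rows.

rank = 2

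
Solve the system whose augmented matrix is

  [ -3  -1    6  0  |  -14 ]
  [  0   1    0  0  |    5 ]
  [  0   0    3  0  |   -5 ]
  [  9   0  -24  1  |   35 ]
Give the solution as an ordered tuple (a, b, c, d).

Multiply R1 by -1/3.
Subtract 9 times R1 from R4.
Add 3 times R2 to R4.
Multiply R3 by 1/3.
Add 6 times R3 to R4.
Add 2 times R3 to R1.
Subtract 1/3 times R2 from R1.
Reading off the last column: a = -1/3, b = 5, c = -5/3, d = -2.

(-1/3, 5, -5/3, -2)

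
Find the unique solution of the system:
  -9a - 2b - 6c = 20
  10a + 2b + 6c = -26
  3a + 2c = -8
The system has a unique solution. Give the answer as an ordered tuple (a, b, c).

(-6, 2, 5)

Form the augmented matrix and row-reduce:
  [ -9  -2  -6  |   20 ]
  [ 10   2   6  |  -26 ]
  [  3   0   2  |   -8 ]
r1 → -1/9·r1
  [  1  2/9  2/3  |  -20/9 ]
  [ 10    2    6  |    -26 ]
  [  3    0    2  |     -8 ]
r2 → r2 − 10·r1
  [ 1   2/9   2/3  |  -20/9 ]
  [ 0  -2/9  -2/3  |  -34/9 ]
  [ 3     0     2  |     -8 ]
r3 → r3 − 3·r1
  [ 1   2/9   2/3  |  -20/9 ]
  [ 0  -2/9  -2/3  |  -34/9 ]
  [ 0  -2/3     0  |   -4/3 ]
r2 → -9/2·r2
  [ 1   2/9  2/3  |  -20/9 ]
  [ 0     1    3  |     17 ]
  [ 0  -2/3    0  |   -4/3 ]
r3 → r3 + 2/3·r2
  [ 1  2/9  2/3  |  -20/9 ]
  [ 0    1    3  |     17 ]
  [ 0    0    2  |     10 ]
r3 → 1/2·r3
  [ 1  2/9  2/3  |  -20/9 ]
  [ 0    1    3  |     17 ]
  [ 0    0    1  |      5 ]
r2 → r2 − 3·r3
  [ 1  2/9  2/3  |  -20/9 ]
  [ 0    1    0  |      2 ]
  [ 0    0    1  |      5 ]
r1 → r1 − 2/3·r3
  [ 1  2/9  0  |  -50/9 ]
  [ 0    1  0  |      2 ]
  [ 0    0  1  |      5 ]
r1 → r1 − 2/9·r2
  [ 1  0  0  |  -6 ]
  [ 0  1  0  |   2 ]
  [ 0  0  1  |   5 ]
Reading off the last column: a = -6, b = 2, c = 5.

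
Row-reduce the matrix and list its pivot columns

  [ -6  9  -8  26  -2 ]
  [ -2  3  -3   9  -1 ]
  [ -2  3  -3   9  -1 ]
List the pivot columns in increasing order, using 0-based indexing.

0, 2

r1 -> -1/6·r1
  [  1  -3/2  4/3  -13/3  1/3 ]
  [ -2     3   -3      9   -1 ]
  [ -2     3   -3      9   -1 ]
r2 -> r2 + 2·r1
  [  1  -3/2   4/3  -13/3   1/3 ]
  [  0     0  -1/3    1/3  -1/3 ]
  [ -2     3    -3      9    -1 ]
r3 -> r3 + 2·r1
  [ 1  -3/2   4/3  -13/3   1/3 ]
  [ 0     0  -1/3    1/3  -1/3 ]
  [ 0     0  -1/3    1/3  -1/3 ]
r2 -> -3·r2
  [ 1  -3/2   4/3  -13/3   1/3 ]
  [ 0     0     1     -1     1 ]
  [ 0     0  -1/3    1/3  -1/3 ]
r3 -> r3 + 1/3·r2
  [ 1  -3/2  4/3  -13/3  1/3 ]
  [ 0     0    1     -1    1 ]
  [ 0     0    0      0    0 ]
r1 -> r1 − 4/3·r2
  [ 1  -3/2  0  -3  -1 ]
  [ 0     0  1  -1   1 ]
  [ 0     0  0   0   0 ]
Pivot columns are the columns containing a leading 1.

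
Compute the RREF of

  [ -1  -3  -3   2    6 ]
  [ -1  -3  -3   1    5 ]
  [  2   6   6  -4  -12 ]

ρ1 -> -1·ρ1
  [  1   3   3  -2   -6 ]
  [ -1  -3  -3   1    5 ]
  [  2   6   6  -4  -12 ]
ρ2 -> ρ2 + ρ1
  [ 1  3  3  -2   -6 ]
  [ 0  0  0  -1   -1 ]
  [ 2  6  6  -4  -12 ]
ρ3 -> ρ3 − 2·ρ1
  [ 1  3  3  -2  -6 ]
  [ 0  0  0  -1  -1 ]
  [ 0  0  0   0   0 ]
ρ2 -> -1·ρ2
  [ 1  3  3  -2  -6 ]
  [ 0  0  0   1   1 ]
  [ 0  0  0   0   0 ]
ρ1 -> ρ1 + 2·ρ2
  [ 1  3  3  0  -4 ]
  [ 0  0  0  1   1 ]
  [ 0  0  0  0   0 ]

[[1, 3, 3, 0, -4], [0, 0, 0, 1, 1], [0, 0, 0, 0, 0]]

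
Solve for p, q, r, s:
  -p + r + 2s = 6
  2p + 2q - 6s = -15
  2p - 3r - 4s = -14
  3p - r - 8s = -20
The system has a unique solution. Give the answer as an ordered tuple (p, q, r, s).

(2, -1/2, 2, 3)

Form the augmented matrix and row-reduce:
  [ -1  0   1   2  |    6 ]
  [  2  2   0  -6  |  -15 ]
  [  2  0  -3  -4  |  -14 ]
  [  3  0  -1  -8  |  -20 ]
ρ1 → -1·ρ1
  [ 1  0  -1  -2  |   -6 ]
  [ 2  2   0  -6  |  -15 ]
  [ 2  0  -3  -4  |  -14 ]
  [ 3  0  -1  -8  |  -20 ]
ρ2 → ρ2 − 2·ρ1
  [ 1  0  -1  -2  |   -6 ]
  [ 0  2   2  -2  |   -3 ]
  [ 2  0  -3  -4  |  -14 ]
  [ 3  0  -1  -8  |  -20 ]
ρ3 → ρ3 − 2·ρ1
  [ 1  0  -1  -2  |   -6 ]
  [ 0  2   2  -2  |   -3 ]
  [ 0  0  -1   0  |   -2 ]
  [ 3  0  -1  -8  |  -20 ]
ρ4 → ρ4 − 3·ρ1
  [ 1  0  -1  -2  |  -6 ]
  [ 0  2   2  -2  |  -3 ]
  [ 0  0  -1   0  |  -2 ]
  [ 0  0   2  -2  |  -2 ]
ρ2 → 1/2·ρ2
  [ 1  0  -1  -2  |    -6 ]
  [ 0  1   1  -1  |  -3/2 ]
  [ 0  0  -1   0  |    -2 ]
  [ 0  0   2  -2  |    -2 ]
ρ3 → -1·ρ3
  [ 1  0  -1  -2  |    -6 ]
  [ 0  1   1  -1  |  -3/2 ]
  [ 0  0   1   0  |     2 ]
  [ 0  0   2  -2  |    -2 ]
ρ4 → ρ4 − 2·ρ3
  [ 1  0  -1  -2  |    -6 ]
  [ 0  1   1  -1  |  -3/2 ]
  [ 0  0   1   0  |     2 ]
  [ 0  0   0  -2  |    -6 ]
ρ4 → -1/2·ρ4
  [ 1  0  -1  -2  |    -6 ]
  [ 0  1   1  -1  |  -3/2 ]
  [ 0  0   1   0  |     2 ]
  [ 0  0   0   1  |     3 ]
ρ2 → ρ2 + ρ4
  [ 1  0  -1  -2  |   -6 ]
  [ 0  1   1   0  |  3/2 ]
  [ 0  0   1   0  |    2 ]
  [ 0  0   0   1  |    3 ]
ρ1 → ρ1 + 2·ρ4
  [ 1  0  -1  0  |    0 ]
  [ 0  1   1  0  |  3/2 ]
  [ 0  0   1  0  |    2 ]
  [ 0  0   0  1  |    3 ]
ρ2 → ρ2 − ρ3
  [ 1  0  -1  0  |     0 ]
  [ 0  1   0  0  |  -1/2 ]
  [ 0  0   1  0  |     2 ]
  [ 0  0   0  1  |     3 ]
ρ1 → ρ1 + ρ3
  [ 1  0  0  0  |     2 ]
  [ 0  1  0  0  |  -1/2 ]
  [ 0  0  1  0  |     2 ]
  [ 0  0  0  1  |     3 ]
Reading off the last column: p = 2, q = -1/2, r = 2, s = 3.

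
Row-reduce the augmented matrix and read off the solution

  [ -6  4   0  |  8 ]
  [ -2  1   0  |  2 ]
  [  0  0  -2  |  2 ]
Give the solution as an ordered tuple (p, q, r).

R1 ← -1/6·R1
  [  1  -2/3   0  |  -4/3 ]
  [ -2     1   0  |     2 ]
  [  0     0  -2  |     2 ]
R2 ← R2 + 2·R1
  [ 1  -2/3   0  |  -4/3 ]
  [ 0  -1/3   0  |  -2/3 ]
  [ 0     0  -2  |     2 ]
R2 ← -3·R2
  [ 1  -2/3   0  |  -4/3 ]
  [ 0     1   0  |     2 ]
  [ 0     0  -2  |     2 ]
R3 ← -1/2·R3
  [ 1  -2/3  0  |  -4/3 ]
  [ 0     1  0  |     2 ]
  [ 0     0  1  |    -1 ]
R1 ← R1 + 2/3·R2
  [ 1  0  0  |   0 ]
  [ 0  1  0  |   2 ]
  [ 0  0  1  |  -1 ]
Reading off the last column: p = 0, q = 2, r = -1.

(0, 2, -1)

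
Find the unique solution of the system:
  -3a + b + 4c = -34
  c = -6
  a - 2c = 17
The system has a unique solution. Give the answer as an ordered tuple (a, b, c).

Form the augmented matrix and row-reduce:
  [ -3  1   4  |  -34 ]
  [  0  0   1  |   -6 ]
  [  1  0  -2  |   17 ]
Multiply R1 by -1/3.
  [ 1  -1/3  -4/3  |  34/3 ]
  [ 0     0     1  |    -6 ]
  [ 1     0    -2  |    17 ]
Subtract R1 from R3.
  [ 1  -1/3  -4/3  |  34/3 ]
  [ 0     0     1  |    -6 ]
  [ 0   1/3  -2/3  |  17/3 ]
Swap R2 and R3.
  [ 1  -1/3  -4/3  |  34/3 ]
  [ 0   1/3  -2/3  |  17/3 ]
  [ 0     0     1  |    -6 ]
Multiply R2 by 3.
  [ 1  -1/3  -4/3  |  34/3 ]
  [ 0     1    -2  |    17 ]
  [ 0     0     1  |    -6 ]
Add 2 times R3 to R2.
  [ 1  -1/3  -4/3  |  34/3 ]
  [ 0     1     0  |     5 ]
  [ 0     0     1  |    -6 ]
Add 4/3 times R3 to R1.
  [ 1  -1/3  0  |  10/3 ]
  [ 0     1  0  |     5 ]
  [ 0     0  1  |    -6 ]
Add 1/3 times R2 to R1.
  [ 1  0  0  |   5 ]
  [ 0  1  0  |   5 ]
  [ 0  0  1  |  -6 ]
Reading off the last column: a = 5, b = 5, c = -6.

(5, 5, -6)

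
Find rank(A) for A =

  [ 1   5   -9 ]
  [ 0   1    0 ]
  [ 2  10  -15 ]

rank = 3

ρ3 → ρ3 − 2·ρ1
ρ3 → 1/3·ρ3
ρ1 → ρ1 + 9·ρ3
ρ1 → ρ1 − 5·ρ2
The reduced form has 3 nonzero rows.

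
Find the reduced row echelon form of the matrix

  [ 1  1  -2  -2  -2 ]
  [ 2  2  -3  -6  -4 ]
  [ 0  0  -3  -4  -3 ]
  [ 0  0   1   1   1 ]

[[1, 1, 0, 0, 0], [0, 0, 1, 0, 0], [0, 0, 0, 1, 0], [0, 0, 0, 0, 1]]

Subtract 2 times R1 from R2.
  [ 1  1  -2  -2  -2 ]
  [ 0  0   1  -2   0 ]
  [ 0  0  -3  -4  -3 ]
  [ 0  0   1   1   1 ]
Add 3 times R2 to R3.
  [ 1  1  -2   -2  -2 ]
  [ 0  0   1   -2   0 ]
  [ 0  0   0  -10  -3 ]
  [ 0  0   1    1   1 ]
Subtract R2 from R4.
  [ 1  1  -2   -2  -2 ]
  [ 0  0   1   -2   0 ]
  [ 0  0   0  -10  -3 ]
  [ 0  0   0    3   1 ]
Multiply R3 by -1/10.
  [ 1  1  -2  -2    -2 ]
  [ 0  0   1  -2     0 ]
  [ 0  0   0   1  3/10 ]
  [ 0  0   0   3     1 ]
Subtract 3 times R3 from R4.
  [ 1  1  -2  -2    -2 ]
  [ 0  0   1  -2     0 ]
  [ 0  0   0   1  3/10 ]
  [ 0  0   0   0  1/10 ]
Multiply R4 by 10.
  [ 1  1  -2  -2    -2 ]
  [ 0  0   1  -2     0 ]
  [ 0  0   0   1  3/10 ]
  [ 0  0   0   0     1 ]
Subtract 3/10 times R4 from R3.
  [ 1  1  -2  -2  -2 ]
  [ 0  0   1  -2   0 ]
  [ 0  0   0   1   0 ]
  [ 0  0   0   0   1 ]
Add 2 times R4 to R1.
  [ 1  1  -2  -2  0 ]
  [ 0  0   1  -2  0 ]
  [ 0  0   0   1  0 ]
  [ 0  0   0   0  1 ]
Add 2 times R3 to R2.
  [ 1  1  -2  -2  0 ]
  [ 0  0   1   0  0 ]
  [ 0  0   0   1  0 ]
  [ 0  0   0   0  1 ]
Add 2 times R3 to R1.
  [ 1  1  -2  0  0 ]
  [ 0  0   1  0  0 ]
  [ 0  0   0  1  0 ]
  [ 0  0   0  0  1 ]
Add 2 times R2 to R1.
  [ 1  1  0  0  0 ]
  [ 0  0  1  0  0 ]
  [ 0  0  0  1  0 ]
  [ 0  0  0  0  1 ]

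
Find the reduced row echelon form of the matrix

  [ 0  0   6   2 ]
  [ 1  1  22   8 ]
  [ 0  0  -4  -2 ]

R1 <=> R2
R2 ← 1/6·R2
R3 ← R3 + 4·R2
R3 ← -3/2·R3
R2 ← R2 − 1/3·R3
R1 ← R1 − 8·R3
R1 ← R1 − 22·R2

[[1, 1, 0, 0], [0, 0, 1, 0], [0, 0, 0, 1]]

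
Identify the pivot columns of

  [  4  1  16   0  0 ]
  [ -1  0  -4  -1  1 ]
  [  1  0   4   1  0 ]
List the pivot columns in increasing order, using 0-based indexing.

R1 -> 1/4·R1
  [  1  1/4   4   0  0 ]
  [ -1    0  -4  -1  1 ]
  [  1    0   4   1  0 ]
R2 -> R2 + R1
  [ 1  1/4  4   0  0 ]
  [ 0  1/4  0  -1  1 ]
  [ 1    0  4   1  0 ]
R3 -> R3 − R1
  [ 1   1/4  4   0  0 ]
  [ 0   1/4  0  -1  1 ]
  [ 0  -1/4  0   1  0 ]
R2 -> 4·R2
  [ 1   1/4  4   0  0 ]
  [ 0     1  0  -4  4 ]
  [ 0  -1/4  0   1  0 ]
R3 -> R3 + 1/4·R2
  [ 1  1/4  4   0  0 ]
  [ 0    1  0  -4  4 ]
  [ 0    0  0   0  1 ]
R2 -> R2 − 4·R3
  [ 1  1/4  4   0  0 ]
  [ 0    1  0  -4  0 ]
  [ 0    0  0   0  1 ]
R1 -> R1 − 1/4·R2
  [ 1  0  4   1  0 ]
  [ 0  1  0  -4  0 ]
  [ 0  0  0   0  1 ]
Pivot columns are the columns containing a leading 1.

0, 1, 4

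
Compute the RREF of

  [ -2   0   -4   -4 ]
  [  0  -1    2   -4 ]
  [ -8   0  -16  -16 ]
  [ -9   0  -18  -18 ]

[[1, 0, 2, 2], [0, 1, -2, 4], [0, 0, 0, 0], [0, 0, 0, 0]]

R1 := -1/2·R1
  [  1   0    2    2 ]
  [  0  -1    2   -4 ]
  [ -8   0  -16  -16 ]
  [ -9   0  -18  -18 ]
R3 := R3 + 8·R1
  [  1   0    2    2 ]
  [  0  -1    2   -4 ]
  [  0   0    0    0 ]
  [ -9   0  -18  -18 ]
R4 := R4 + 9·R1
  [ 1   0  2   2 ]
  [ 0  -1  2  -4 ]
  [ 0   0  0   0 ]
  [ 0   0  0   0 ]
R2 := -1·R2
  [ 1  0   2  2 ]
  [ 0  1  -2  4 ]
  [ 0  0   0  0 ]
  [ 0  0   0  0 ]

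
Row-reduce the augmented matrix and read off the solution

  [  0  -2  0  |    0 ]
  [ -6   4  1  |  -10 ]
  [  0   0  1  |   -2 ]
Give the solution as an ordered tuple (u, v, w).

(4/3, 0, -2)

R1 <=> R2
  [ -6   4  1  |  -10 ]
  [  0  -2  0  |    0 ]
  [  0   0  1  |   -2 ]
R1 := -1/6·R1
  [ 1  -2/3  -1/6  |  5/3 ]
  [ 0    -2     0  |    0 ]
  [ 0     0     1  |   -2 ]
R2 := -1/2·R2
  [ 1  -2/3  -1/6  |  5/3 ]
  [ 0     1     0  |    0 ]
  [ 0     0     1  |   -2 ]
R1 := R1 + 1/6·R3
  [ 1  -2/3  0  |  4/3 ]
  [ 0     1  0  |    0 ]
  [ 0     0  1  |   -2 ]
R1 := R1 + 2/3·R2
  [ 1  0  0  |  4/3 ]
  [ 0  1  0  |    0 ]
  [ 0  0  1  |   -2 ]
Reading off the last column: u = 4/3, v = 0, w = -2.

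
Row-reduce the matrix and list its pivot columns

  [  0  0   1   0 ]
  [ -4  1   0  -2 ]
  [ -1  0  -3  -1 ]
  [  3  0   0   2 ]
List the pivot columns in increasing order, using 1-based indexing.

R1 <=> R2
  [ -4  1   0  -2 ]
  [  0  0   1   0 ]
  [ -1  0  -3  -1 ]
  [  3  0   0   2 ]
R1 ← -1/4·R1
  [  1  -1/4   0  1/2 ]
  [  0     0   1    0 ]
  [ -1     0  -3   -1 ]
  [  3     0   0    2 ]
R3 ← R3 + R1
  [ 1  -1/4   0   1/2 ]
  [ 0     0   1     0 ]
  [ 0  -1/4  -3  -1/2 ]
  [ 3     0   0     2 ]
R4 ← R4 − 3·R1
  [ 1  -1/4   0   1/2 ]
  [ 0     0   1     0 ]
  [ 0  -1/4  -3  -1/2 ]
  [ 0   3/4   0   1/2 ]
R2 <=> R3
  [ 1  -1/4   0   1/2 ]
  [ 0  -1/4  -3  -1/2 ]
  [ 0     0   1     0 ]
  [ 0   3/4   0   1/2 ]
R2 ← -4·R2
  [ 1  -1/4   0  1/2 ]
  [ 0     1  12    2 ]
  [ 0     0   1    0 ]
  [ 0   3/4   0  1/2 ]
R4 ← R4 − 3/4·R2
  [ 1  -1/4   0  1/2 ]
  [ 0     1  12    2 ]
  [ 0     0   1    0 ]
  [ 0     0  -9   -1 ]
R4 ← R4 + 9·R3
  [ 1  -1/4   0  1/2 ]
  [ 0     1  12    2 ]
  [ 0     0   1    0 ]
  [ 0     0   0   -1 ]
R4 ← -1·R4
  [ 1  -1/4   0  1/2 ]
  [ 0     1  12    2 ]
  [ 0     0   1    0 ]
  [ 0     0   0    1 ]
R2 ← R2 − 2·R4
  [ 1  -1/4   0  1/2 ]
  [ 0     1  12    0 ]
  [ 0     0   1    0 ]
  [ 0     0   0    1 ]
R1 ← R1 − 1/2·R4
  [ 1  -1/4   0  0 ]
  [ 0     1  12  0 ]
  [ 0     0   1  0 ]
  [ 0     0   0  1 ]
R2 ← R2 − 12·R3
  [ 1  -1/4  0  0 ]
  [ 0     1  0  0 ]
  [ 0     0  1  0 ]
  [ 0     0  0  1 ]
R1 ← R1 + 1/4·R2
  [ 1  0  0  0 ]
  [ 0  1  0  0 ]
  [ 0  0  1  0 ]
  [ 0  0  0  1 ]
Pivot columns are the columns containing a leading 1.

1, 2, 3, 4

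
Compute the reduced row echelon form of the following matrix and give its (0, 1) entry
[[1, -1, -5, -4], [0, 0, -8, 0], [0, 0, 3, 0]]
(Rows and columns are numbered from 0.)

r2 -> -1/8·r2
  [ 1  -1  -5  -4 ]
  [ 0   0   1   0 ]
  [ 0   0   3   0 ]
r3 -> r3 − 3·r2
  [ 1  -1  -5  -4 ]
  [ 0   0   1   0 ]
  [ 0   0   0   0 ]
r1 -> r1 + 5·r2
  [ 1  -1  0  -4 ]
  [ 0   0  1   0 ]
  [ 0   0  0   0 ]

-1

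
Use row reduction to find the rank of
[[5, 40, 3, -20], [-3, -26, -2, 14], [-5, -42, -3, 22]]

ρ1 ← 1/5·ρ1
  [  1    8  3/5  -4 ]
  [ -3  -26   -2  14 ]
  [ -5  -42   -3  22 ]
ρ2 ← ρ2 + 3·ρ1
  [  1    8   3/5  -4 ]
  [  0   -2  -1/5   2 ]
  [ -5  -42    -3  22 ]
ρ3 ← ρ3 + 5·ρ1
  [ 1   8   3/5  -4 ]
  [ 0  -2  -1/5   2 ]
  [ 0  -2     0   2 ]
ρ2 ← -1/2·ρ2
  [ 1   8   3/5  -4 ]
  [ 0   1  1/10  -1 ]
  [ 0  -2     0   2 ]
ρ3 ← ρ3 + 2·ρ2
  [ 1  8   3/5  -4 ]
  [ 0  1  1/10  -1 ]
  [ 0  0   1/5   0 ]
ρ3 ← 5·ρ3
  [ 1  8   3/5  -4 ]
  [ 0  1  1/10  -1 ]
  [ 0  0     1   0 ]
ρ2 ← ρ2 − 1/10·ρ3
  [ 1  8  3/5  -4 ]
  [ 0  1    0  -1 ]
  [ 0  0    1   0 ]
ρ1 ← ρ1 − 3/5·ρ3
  [ 1  8  0  -4 ]
  [ 0  1  0  -1 ]
  [ 0  0  1   0 ]
ρ1 ← ρ1 − 8·ρ2
  [ 1  0  0   4 ]
  [ 0  1  0  -1 ]
  [ 0  0  1   0 ]
The reduced form has 3 nonzero rows.

rank = 3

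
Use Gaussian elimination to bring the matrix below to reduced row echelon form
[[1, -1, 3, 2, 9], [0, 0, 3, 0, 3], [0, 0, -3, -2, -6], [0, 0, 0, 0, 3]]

[[1, -1, 0, 0, 0], [0, 0, 1, 0, 0], [0, 0, 0, 1, 0], [0, 0, 0, 0, 1]]

R2 ← 1/3·R2
  [ 1  -1   3   2   9 ]
  [ 0   0   1   0   1 ]
  [ 0   0  -3  -2  -6 ]
  [ 0   0   0   0   3 ]
R3 ← R3 + 3·R2
  [ 1  -1  3   2   9 ]
  [ 0   0  1   0   1 ]
  [ 0   0  0  -2  -3 ]
  [ 0   0  0   0   3 ]
R3 ← -1/2·R3
  [ 1  -1  3  2    9 ]
  [ 0   0  1  0    1 ]
  [ 0   0  0  1  3/2 ]
  [ 0   0  0  0    3 ]
R4 ← 1/3·R4
  [ 1  -1  3  2    9 ]
  [ 0   0  1  0    1 ]
  [ 0   0  0  1  3/2 ]
  [ 0   0  0  0    1 ]
R3 ← R3 − 3/2·R4
  [ 1  -1  3  2  9 ]
  [ 0   0  1  0  1 ]
  [ 0   0  0  1  0 ]
  [ 0   0  0  0  1 ]
R2 ← R2 − R4
  [ 1  -1  3  2  9 ]
  [ 0   0  1  0  0 ]
  [ 0   0  0  1  0 ]
  [ 0   0  0  0  1 ]
R1 ← R1 − 9·R4
  [ 1  -1  3  2  0 ]
  [ 0   0  1  0  0 ]
  [ 0   0  0  1  0 ]
  [ 0   0  0  0  1 ]
R1 ← R1 − 2·R3
  [ 1  -1  3  0  0 ]
  [ 0   0  1  0  0 ]
  [ 0   0  0  1  0 ]
  [ 0   0  0  0  1 ]
R1 ← R1 − 3·R2
  [ 1  -1  0  0  0 ]
  [ 0   0  1  0  0 ]
  [ 0   0  0  1  0 ]
  [ 0   0  0  0  1 ]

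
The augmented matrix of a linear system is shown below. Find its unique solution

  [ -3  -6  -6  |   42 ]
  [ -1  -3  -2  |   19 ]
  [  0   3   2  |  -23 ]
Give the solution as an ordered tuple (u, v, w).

Multiply R1 by -1/3.
  [  1   2   2  |  -14 ]
  [ -1  -3  -2  |   19 ]
  [  0   3   2  |  -23 ]
Add R1 to R2.
  [ 1   2  2  |  -14 ]
  [ 0  -1  0  |    5 ]
  [ 0   3  2  |  -23 ]
Multiply R2 by -1.
  [ 1  2  2  |  -14 ]
  [ 0  1  0  |   -5 ]
  [ 0  3  2  |  -23 ]
Subtract 3 times R2 from R3.
  [ 1  2  2  |  -14 ]
  [ 0  1  0  |   -5 ]
  [ 0  0  2  |   -8 ]
Multiply R3 by 1/2.
  [ 1  2  2  |  -14 ]
  [ 0  1  0  |   -5 ]
  [ 0  0  1  |   -4 ]
Subtract 2 times R3 from R1.
  [ 1  2  0  |  -6 ]
  [ 0  1  0  |  -5 ]
  [ 0  0  1  |  -4 ]
Subtract 2 times R2 from R1.
  [ 1  0  0  |   4 ]
  [ 0  1  0  |  -5 ]
  [ 0  0  1  |  -4 ]
Reading off the last column: u = 4, v = -5, w = -4.

(4, -5, -4)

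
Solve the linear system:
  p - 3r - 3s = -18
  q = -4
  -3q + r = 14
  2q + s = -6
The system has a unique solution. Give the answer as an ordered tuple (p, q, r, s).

Form the augmented matrix and row-reduce:
  [ 1   0  -3  -3  |  -18 ]
  [ 0   1   0   0  |   -4 ]
  [ 0  -3   1   0  |   14 ]
  [ 0   2   0   1  |   -6 ]
Add 3 times ρ2 to ρ3.
  [ 1  0  -3  -3  |  -18 ]
  [ 0  1   0   0  |   -4 ]
  [ 0  0   1   0  |    2 ]
  [ 0  2   0   1  |   -6 ]
Subtract 2 times ρ2 from ρ4.
  [ 1  0  -3  -3  |  -18 ]
  [ 0  1   0   0  |   -4 ]
  [ 0  0   1   0  |    2 ]
  [ 0  0   0   1  |    2 ]
Add 3 times ρ4 to ρ1.
  [ 1  0  -3  0  |  -12 ]
  [ 0  1   0  0  |   -4 ]
  [ 0  0   1  0  |    2 ]
  [ 0  0   0  1  |    2 ]
Add 3 times ρ3 to ρ1.
  [ 1  0  0  0  |  -6 ]
  [ 0  1  0  0  |  -4 ]
  [ 0  0  1  0  |   2 ]
  [ 0  0  0  1  |   2 ]
Reading off the last column: p = -6, q = -4, r = 2, s = 2.

(-6, -4, 2, 2)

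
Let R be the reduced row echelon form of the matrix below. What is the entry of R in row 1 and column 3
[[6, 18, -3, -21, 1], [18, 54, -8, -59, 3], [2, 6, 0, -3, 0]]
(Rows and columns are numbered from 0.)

Multiply ρ1 by 1/6.
Subtract 18 times ρ1 from ρ2.
Subtract 2 times ρ1 from ρ3.
Subtract ρ2 from ρ3.
Multiply ρ3 by -3.
Subtract 1/6 times ρ3 from ρ1.
Add 1/2 times ρ2 to ρ1.

4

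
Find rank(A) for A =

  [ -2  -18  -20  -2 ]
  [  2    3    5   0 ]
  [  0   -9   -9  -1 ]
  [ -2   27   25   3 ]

rank = 3

R1 -> -1/2·R1
R2 -> R2 − 2·R1
R4 -> R4 + 2·R1
R2 -> -1/15·R2
R3 -> R3 + 9·R2
R4 -> R4 − 45·R2
R3 -> 5·R3
R4 -> R4 + R3
R2 -> R2 − 2/15·R3
R1 -> R1 − R3
R1 -> R1 − 9·R2
The reduced form has 3 nonzero rows.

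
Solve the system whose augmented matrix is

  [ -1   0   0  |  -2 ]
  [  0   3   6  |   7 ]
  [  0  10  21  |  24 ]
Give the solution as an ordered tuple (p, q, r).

R1 -> -1·R1
  [ 1   0   0  |   2 ]
  [ 0   3   6  |   7 ]
  [ 0  10  21  |  24 ]
R2 -> 1/3·R2
  [ 1   0   0  |    2 ]
  [ 0   1   2  |  7/3 ]
  [ 0  10  21  |   24 ]
R3 -> R3 − 10·R2
  [ 1  0  0  |    2 ]
  [ 0  1  2  |  7/3 ]
  [ 0  0  1  |  2/3 ]
R2 -> R2 − 2·R3
  [ 1  0  0  |    2 ]
  [ 0  1  0  |    1 ]
  [ 0  0  1  |  2/3 ]
Reading off the last column: p = 2, q = 1, r = 2/3.

(2, 1, 2/3)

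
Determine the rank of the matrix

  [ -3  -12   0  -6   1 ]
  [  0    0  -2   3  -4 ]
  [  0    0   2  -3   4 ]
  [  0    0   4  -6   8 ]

rank = 2

ρ1 → -1/3·ρ1
  [ 1  4   0   2  -1/3 ]
  [ 0  0  -2   3    -4 ]
  [ 0  0   2  -3     4 ]
  [ 0  0   4  -6     8 ]
ρ2 → -1/2·ρ2
  [ 1  4  0     2  -1/3 ]
  [ 0  0  1  -3/2     2 ]
  [ 0  0  2    -3     4 ]
  [ 0  0  4    -6     8 ]
ρ3 → ρ3 − 2·ρ2
  [ 1  4  0     2  -1/3 ]
  [ 0  0  1  -3/2     2 ]
  [ 0  0  0     0     0 ]
  [ 0  0  4    -6     8 ]
ρ4 → ρ4 − 4·ρ2
  [ 1  4  0     2  -1/3 ]
  [ 0  0  1  -3/2     2 ]
  [ 0  0  0     0     0 ]
  [ 0  0  0     0     0 ]
The reduced form has 2 nonzero rows.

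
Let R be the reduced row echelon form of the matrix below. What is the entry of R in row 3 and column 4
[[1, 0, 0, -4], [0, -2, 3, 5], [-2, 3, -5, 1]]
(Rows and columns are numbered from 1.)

-1

R3 := R3 + 2·R1
R2 := -1/2·R2
R3 := R3 − 3·R2
R3 := -2·R3
R2 := R2 + 3/2·R3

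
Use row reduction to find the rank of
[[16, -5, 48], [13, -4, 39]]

rank = 2

R1 := 1/16·R1
  [  1  -5/16   3 ]
  [ 13     -4  39 ]
R2 := R2 − 13·R1
  [ 1  -5/16  3 ]
  [ 0   1/16  0 ]
R2 := 16·R2
  [ 1  -5/16  3 ]
  [ 0      1  0 ]
R1 := R1 + 5/16·R2
  [ 1  0  3 ]
  [ 0  1  0 ]
The reduced form has 2 nonzero rows.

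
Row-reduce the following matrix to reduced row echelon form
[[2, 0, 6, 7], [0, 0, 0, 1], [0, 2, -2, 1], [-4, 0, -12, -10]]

r1 → 1/2·r1
r4 → r4 + 4·r1
r2 <=> r3
r2 → 1/2·r2
r4 → r4 − 4·r3
r2 → r2 − 1/2·r3
r1 → r1 − 7/2·r3

[[1, 0, 3, 0], [0, 1, -1, 0], [0, 0, 0, 1], [0, 0, 0, 0]]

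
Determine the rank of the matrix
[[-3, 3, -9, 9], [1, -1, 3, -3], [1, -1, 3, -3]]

r1 ← -1/3·r1
  [ 1  -1  3  -3 ]
  [ 1  -1  3  -3 ]
  [ 1  -1  3  -3 ]
r2 ← r2 − r1
  [ 1  -1  3  -3 ]
  [ 0   0  0   0 ]
  [ 1  -1  3  -3 ]
r3 ← r3 − r1
  [ 1  -1  3  -3 ]
  [ 0   0  0   0 ]
  [ 0   0  0   0 ]
The reduced form has 1 nonzero row.

rank = 1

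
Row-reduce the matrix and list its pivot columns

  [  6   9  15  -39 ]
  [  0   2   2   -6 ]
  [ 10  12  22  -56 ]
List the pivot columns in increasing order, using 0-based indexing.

0, 1

R1 := 1/6·R1
  [  1  3/2  5/2  -13/2 ]
  [  0    2    2     -6 ]
  [ 10   12   22    -56 ]
R3 := R3 − 10·R1
  [ 1  3/2  5/2  -13/2 ]
  [ 0    2    2     -6 ]
  [ 0   -3   -3      9 ]
R2 := 1/2·R2
  [ 1  3/2  5/2  -13/2 ]
  [ 0    1    1     -3 ]
  [ 0   -3   -3      9 ]
R3 := R3 + 3·R2
  [ 1  3/2  5/2  -13/2 ]
  [ 0    1    1     -3 ]
  [ 0    0    0      0 ]
R1 := R1 − 3/2·R2
  [ 1  0  1  -2 ]
  [ 0  1  1  -3 ]
  [ 0  0  0   0 ]
Pivot columns are the columns containing a leading 1.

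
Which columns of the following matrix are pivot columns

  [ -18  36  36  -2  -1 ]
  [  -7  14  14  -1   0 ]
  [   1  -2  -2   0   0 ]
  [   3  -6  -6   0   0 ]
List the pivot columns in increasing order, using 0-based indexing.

0, 3, 4

r1 → -1/18·r1
  [  1  -2  -2  1/9  1/18 ]
  [ -7  14  14   -1     0 ]
  [  1  -2  -2    0     0 ]
  [  3  -6  -6    0     0 ]
r2 → r2 + 7·r1
  [ 1  -2  -2   1/9  1/18 ]
  [ 0   0   0  -2/9  7/18 ]
  [ 1  -2  -2     0     0 ]
  [ 3  -6  -6     0     0 ]
r3 → r3 − r1
  [ 1  -2  -2   1/9   1/18 ]
  [ 0   0   0  -2/9   7/18 ]
  [ 0   0   0  -1/9  -1/18 ]
  [ 3  -6  -6     0      0 ]
r4 → r4 − 3·r1
  [ 1  -2  -2   1/9   1/18 ]
  [ 0   0   0  -2/9   7/18 ]
  [ 0   0   0  -1/9  -1/18 ]
  [ 0   0   0  -1/3   -1/6 ]
r2 → -9/2·r2
  [ 1  -2  -2   1/9   1/18 ]
  [ 0   0   0     1   -7/4 ]
  [ 0   0   0  -1/9  -1/18 ]
  [ 0   0   0  -1/3   -1/6 ]
r3 → r3 + 1/9·r2
  [ 1  -2  -2   1/9  1/18 ]
  [ 0   0   0     1  -7/4 ]
  [ 0   0   0     0  -1/4 ]
  [ 0   0   0  -1/3  -1/6 ]
r4 → r4 + 1/3·r2
  [ 1  -2  -2  1/9  1/18 ]
  [ 0   0   0    1  -7/4 ]
  [ 0   0   0    0  -1/4 ]
  [ 0   0   0    0  -3/4 ]
r3 → -4·r3
  [ 1  -2  -2  1/9  1/18 ]
  [ 0   0   0    1  -7/4 ]
  [ 0   0   0    0     1 ]
  [ 0   0   0    0  -3/4 ]
r4 → r4 + 3/4·r3
  [ 1  -2  -2  1/9  1/18 ]
  [ 0   0   0    1  -7/4 ]
  [ 0   0   0    0     1 ]
  [ 0   0   0    0     0 ]
r2 → r2 + 7/4·r3
  [ 1  -2  -2  1/9  1/18 ]
  [ 0   0   0    1     0 ]
  [ 0   0   0    0     1 ]
  [ 0   0   0    0     0 ]
r1 → r1 − 1/18·r3
  [ 1  -2  -2  1/9  0 ]
  [ 0   0   0    1  0 ]
  [ 0   0   0    0  1 ]
  [ 0   0   0    0  0 ]
r1 → r1 − 1/9·r2
  [ 1  -2  -2  0  0 ]
  [ 0   0   0  1  0 ]
  [ 0   0   0  0  1 ]
  [ 0   0   0  0  0 ]
Pivot columns are the columns containing a leading 1.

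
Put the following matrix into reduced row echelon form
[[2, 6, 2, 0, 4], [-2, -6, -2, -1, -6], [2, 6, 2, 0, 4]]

[[1, 3, 1, 0, 2], [0, 0, 0, 1, 2], [0, 0, 0, 0, 0]]

Multiply ρ1 by 1/2.
Add 2 times ρ1 to ρ2.
Subtract 2 times ρ1 from ρ3.
Multiply ρ2 by -1.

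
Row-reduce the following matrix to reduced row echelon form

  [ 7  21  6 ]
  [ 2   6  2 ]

[[1, 3, 0], [0, 0, 1]]

R1 -> 1/7·R1
  [ 1  3  6/7 ]
  [ 2  6    2 ]
R2 -> R2 − 2·R1
  [ 1  3  6/7 ]
  [ 0  0  2/7 ]
R2 -> 7/2·R2
  [ 1  3  6/7 ]
  [ 0  0    1 ]
R1 -> R1 − 6/7·R2
  [ 1  3  0 ]
  [ 0  0  1 ]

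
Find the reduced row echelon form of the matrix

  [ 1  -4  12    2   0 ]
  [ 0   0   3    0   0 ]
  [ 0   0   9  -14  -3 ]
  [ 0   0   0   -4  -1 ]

R2 ← 1/3·R2
  [ 1  -4  12    2   0 ]
  [ 0   0   1    0   0 ]
  [ 0   0   9  -14  -3 ]
  [ 0   0   0   -4  -1 ]
R3 ← R3 − 9·R2
  [ 1  -4  12    2   0 ]
  [ 0   0   1    0   0 ]
  [ 0   0   0  -14  -3 ]
  [ 0   0   0   -4  -1 ]
R3 ← -1/14·R3
  [ 1  -4  12   2     0 ]
  [ 0   0   1   0     0 ]
  [ 0   0   0   1  3/14 ]
  [ 0   0   0  -4    -1 ]
R4 ← R4 + 4·R3
  [ 1  -4  12  2     0 ]
  [ 0   0   1  0     0 ]
  [ 0   0   0  1  3/14 ]
  [ 0   0   0  0  -1/7 ]
R4 ← -7·R4
  [ 1  -4  12  2     0 ]
  [ 0   0   1  0     0 ]
  [ 0   0   0  1  3/14 ]
  [ 0   0   0  0     1 ]
R3 ← R3 − 3/14·R4
  [ 1  -4  12  2  0 ]
  [ 0   0   1  0  0 ]
  [ 0   0   0  1  0 ]
  [ 0   0   0  0  1 ]
R1 ← R1 − 2·R3
  [ 1  -4  12  0  0 ]
  [ 0   0   1  0  0 ]
  [ 0   0   0  1  0 ]
  [ 0   0   0  0  1 ]
R1 ← R1 − 12·R2
  [ 1  -4  0  0  0 ]
  [ 0   0  1  0  0 ]
  [ 0   0  0  1  0 ]
  [ 0   0  0  0  1 ]

[[1, -4, 0, 0, 0], [0, 0, 1, 0, 0], [0, 0, 0, 1, 0], [0, 0, 0, 0, 1]]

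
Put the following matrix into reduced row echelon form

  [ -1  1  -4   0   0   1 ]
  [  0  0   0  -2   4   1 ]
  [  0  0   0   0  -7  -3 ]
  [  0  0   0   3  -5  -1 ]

[[1, -1, 4, 0, 0, 0], [0, 0, 0, 1, 0, 0], [0, 0, 0, 0, 1, 0], [0, 0, 0, 0, 0, 1]]

r1 := -1·r1
r2 := -1/2·r2
r4 := r4 − 3·r2
r3 := -1/7·r3
r4 := r4 − r3
r4 := 14·r4
r3 := r3 − 3/7·r4
r2 := r2 + 1/2·r4
r1 := r1 + r4
r2 := r2 + 2·r3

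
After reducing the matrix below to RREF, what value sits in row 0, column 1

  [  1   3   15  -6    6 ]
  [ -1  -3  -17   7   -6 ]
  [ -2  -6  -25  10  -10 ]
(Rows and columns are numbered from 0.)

Add R1 to R2.
  [  1   3   15  -6    6 ]
  [  0   0   -2   1    0 ]
  [ -2  -6  -25  10  -10 ]
Add 2 times R1 to R3.
  [ 1  3  15  -6  6 ]
  [ 0  0  -2   1  0 ]
  [ 0  0   5  -2  2 ]
Multiply R2 by -1/2.
  [ 1  3  15    -6  6 ]
  [ 0  0   1  -1/2  0 ]
  [ 0  0   5    -2  2 ]
Subtract 5 times R2 from R3.
  [ 1  3  15    -6  6 ]
  [ 0  0   1  -1/2  0 ]
  [ 0  0   0   1/2  2 ]
Multiply R3 by 2.
  [ 1  3  15    -6  6 ]
  [ 0  0   1  -1/2  0 ]
  [ 0  0   0     1  4 ]
Add 1/2 times R3 to R2.
  [ 1  3  15  -6  6 ]
  [ 0  0   1   0  2 ]
  [ 0  0   0   1  4 ]
Add 6 times R3 to R1.
  [ 1  3  15  0  30 ]
  [ 0  0   1  0   2 ]
  [ 0  0   0  1   4 ]
Subtract 15 times R2 from R1.
  [ 1  3  0  0  0 ]
  [ 0  0  1  0  2 ]
  [ 0  0  0  1  4 ]

3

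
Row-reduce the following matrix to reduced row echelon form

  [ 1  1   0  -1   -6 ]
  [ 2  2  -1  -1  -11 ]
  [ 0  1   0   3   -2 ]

[[1, 0, 0, -4, -4], [0, 1, 0, 3, -2], [0, 0, 1, -1, -1]]

R2 := R2 − 2·R1
  [ 1  1   0  -1  -6 ]
  [ 0  0  -1   1   1 ]
  [ 0  1   0   3  -2 ]
R2 ↔ R3
  [ 1  1   0  -1  -6 ]
  [ 0  1   0   3  -2 ]
  [ 0  0  -1   1   1 ]
R3 := -1·R3
  [ 1  1  0  -1  -6 ]
  [ 0  1  0   3  -2 ]
  [ 0  0  1  -1  -1 ]
R1 := R1 − R2
  [ 1  0  0  -4  -4 ]
  [ 0  1  0   3  -2 ]
  [ 0  0  1  -1  -1 ]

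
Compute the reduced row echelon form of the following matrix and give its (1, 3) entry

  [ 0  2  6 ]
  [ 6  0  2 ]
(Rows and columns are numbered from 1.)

R1 <-> R2
  [ 6  0  2 ]
  [ 0  2  6 ]
R1 ← 1/6·R1
  [ 1  0  1/3 ]
  [ 0  2    6 ]
R2 ← 1/2·R2
  [ 1  0  1/3 ]
  [ 0  1    3 ]

1/3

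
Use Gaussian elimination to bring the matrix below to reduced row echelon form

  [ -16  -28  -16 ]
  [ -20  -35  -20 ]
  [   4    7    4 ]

[[1, 7/4, 1], [0, 0, 0], [0, 0, 0]]

R1 → -1/16·R1
  [   1  7/4    1 ]
  [ -20  -35  -20 ]
  [   4    7    4 ]
R2 → R2 + 20·R1
  [ 1  7/4  1 ]
  [ 0    0  0 ]
  [ 4    7  4 ]
R3 → R3 − 4·R1
  [ 1  7/4  1 ]
  [ 0    0  0 ]
  [ 0    0  0 ]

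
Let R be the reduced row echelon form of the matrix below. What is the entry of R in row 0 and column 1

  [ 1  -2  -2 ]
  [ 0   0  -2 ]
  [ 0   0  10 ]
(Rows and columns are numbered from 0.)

R2 → -1/2·R2
  [ 1  -2  -2 ]
  [ 0   0   1 ]
  [ 0   0  10 ]
R3 → R3 − 10·R2
  [ 1  -2  -2 ]
  [ 0   0   1 ]
  [ 0   0   0 ]
R1 → R1 + 2·R2
  [ 1  -2  0 ]
  [ 0   0  1 ]
  [ 0   0  0 ]

-2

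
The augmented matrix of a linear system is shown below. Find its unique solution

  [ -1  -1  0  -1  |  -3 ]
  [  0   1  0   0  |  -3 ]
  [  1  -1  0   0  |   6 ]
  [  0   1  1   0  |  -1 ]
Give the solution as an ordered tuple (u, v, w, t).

Multiply r1 by -1.
  [ 1   1  0  1  |   3 ]
  [ 0   1  0  0  |  -3 ]
  [ 1  -1  0  0  |   6 ]
  [ 0   1  1  0  |  -1 ]
Subtract r1 from r3.
  [ 1   1  0   1  |   3 ]
  [ 0   1  0   0  |  -3 ]
  [ 0  -2  0  -1  |   3 ]
  [ 0   1  1   0  |  -1 ]
Add 2 times r2 to r3.
  [ 1  1  0   1  |   3 ]
  [ 0  1  0   0  |  -3 ]
  [ 0  0  0  -1  |  -3 ]
  [ 0  1  1   0  |  -1 ]
Subtract r2 from r4.
  [ 1  1  0   1  |   3 ]
  [ 0  1  0   0  |  -3 ]
  [ 0  0  0  -1  |  -3 ]
  [ 0  0  1   0  |   2 ]
Swap r3 and r4.
  [ 1  1  0   1  |   3 ]
  [ 0  1  0   0  |  -3 ]
  [ 0  0  1   0  |   2 ]
  [ 0  0  0  -1  |  -3 ]
Multiply r4 by -1.
  [ 1  1  0  1  |   3 ]
  [ 0  1  0  0  |  -3 ]
  [ 0  0  1  0  |   2 ]
  [ 0  0  0  1  |   3 ]
Subtract r4 from r1.
  [ 1  1  0  0  |   0 ]
  [ 0  1  0  0  |  -3 ]
  [ 0  0  1  0  |   2 ]
  [ 0  0  0  1  |   3 ]
Subtract r2 from r1.
  [ 1  0  0  0  |   3 ]
  [ 0  1  0  0  |  -3 ]
  [ 0  0  1  0  |   2 ]
  [ 0  0  0  1  |   3 ]
Reading off the last column: u = 3, v = -3, w = 2, t = 3.

(3, -3, 2, 3)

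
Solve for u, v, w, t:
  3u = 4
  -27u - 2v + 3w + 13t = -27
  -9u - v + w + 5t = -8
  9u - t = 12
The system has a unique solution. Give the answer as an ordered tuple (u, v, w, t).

Form the augmented matrix and row-reduce:
  [   3   0  0   0  |    4 ]
  [ -27  -2  3  13  |  -27 ]
  [  -9  -1  1   5  |   -8 ]
  [   9   0  0  -1  |   12 ]
ρ1 → 1/3·ρ1
ρ2 → ρ2 + 27·ρ1
ρ3 → ρ3 + 9·ρ1
ρ4 → ρ4 − 9·ρ1
ρ2 → -1/2·ρ2
ρ3 → ρ3 + ρ2
ρ3 → -2·ρ3
ρ4 → -1·ρ4
ρ3 → ρ3 − 3·ρ4
ρ2 → ρ2 + 13/2·ρ4
ρ2 → ρ2 + 3/2·ρ3
Reading off the last column: u = 4/3, v = -3, w = 1, t = 0.

(4/3, -3, 1, 0)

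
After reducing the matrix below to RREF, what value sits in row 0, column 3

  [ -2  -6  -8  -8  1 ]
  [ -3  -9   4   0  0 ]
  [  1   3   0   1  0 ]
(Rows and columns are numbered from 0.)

1

Multiply r1 by -1/2.
  [  1   3  4  4  -1/2 ]
  [ -3  -9  4  0     0 ]
  [  1   3  0  1     0 ]
Add 3 times r1 to r2.
  [ 1  3   4   4  -1/2 ]
  [ 0  0  16  12  -3/2 ]
  [ 1  3   0   1     0 ]
Subtract r1 from r3.
  [ 1  3   4   4  -1/2 ]
  [ 0  0  16  12  -3/2 ]
  [ 0  0  -4  -3   1/2 ]
Multiply r2 by 1/16.
  [ 1  3   4    4   -1/2 ]
  [ 0  0   1  3/4  -3/32 ]
  [ 0  0  -4   -3    1/2 ]
Add 4 times r2 to r3.
  [ 1  3  4    4   -1/2 ]
  [ 0  0  1  3/4  -3/32 ]
  [ 0  0  0    0    1/8 ]
Multiply r3 by 8.
  [ 1  3  4    4   -1/2 ]
  [ 0  0  1  3/4  -3/32 ]
  [ 0  0  0    0      1 ]
Add 3/32 times r3 to r2.
  [ 1  3  4    4  -1/2 ]
  [ 0  0  1  3/4     0 ]
  [ 0  0  0    0     1 ]
Add 1/2 times r3 to r1.
  [ 1  3  4    4  0 ]
  [ 0  0  1  3/4  0 ]
  [ 0  0  0    0  1 ]
Subtract 4 times r2 from r1.
  [ 1  3  0    1  0 ]
  [ 0  0  1  3/4  0 ]
  [ 0  0  0    0  1 ]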